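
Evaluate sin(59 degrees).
sin(59 degrees) = 0.8572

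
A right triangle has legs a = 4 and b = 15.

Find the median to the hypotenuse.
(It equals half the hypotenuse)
Hypotenuse c = √(4² + 15²) = √241 = 15.5242
Median to hypotenuse = c/2 = 7.762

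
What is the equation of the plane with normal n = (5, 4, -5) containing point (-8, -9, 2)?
d = n·P = (5)(-8) + (4)(-9) + (-5)(2) = -86
Plane: 5x + 4y - 5z = -86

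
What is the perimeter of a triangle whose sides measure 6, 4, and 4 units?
Perimeter = sum of all sides
Perimeter = 6 + 4 + 4
Perimeter = 14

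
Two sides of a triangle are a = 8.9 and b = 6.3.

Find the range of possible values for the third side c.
By the triangle inequality: |a - b| < c < a + b
|8.9 - 6.3| < c < 8.9 + 6.3
2.6 < c < 15.2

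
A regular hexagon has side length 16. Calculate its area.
For a regular 6-gon with side length s = 16:
Apothem a = s / (2*tan(pi/6)) = 16 / (2*tan(pi/6)) ≈ 13.8564
Perimeter P = 6 * 16 = 96
Area = (1/2) * P * a = (1/2) * 96 * 13.8564 = 665.11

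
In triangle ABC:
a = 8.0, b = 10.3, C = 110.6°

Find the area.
Using A = ½ab·sin(C):
A = ½·8.0·10.3·sin(110.6°) = ½·82.4·0.936060 = 38.57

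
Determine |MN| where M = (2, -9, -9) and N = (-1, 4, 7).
d = √[(-3)² + (13)² + (16)²] = √434 = 20.83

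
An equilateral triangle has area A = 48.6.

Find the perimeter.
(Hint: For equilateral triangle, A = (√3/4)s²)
A = (√3/4)s²  →  s² = 4A/√3 = 4·48.6/√3 = 112.237
s = 10.5942
Perimeter = 3s = 31.78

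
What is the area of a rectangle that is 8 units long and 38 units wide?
Area = length * width
Area = 8 * 38
Area = 304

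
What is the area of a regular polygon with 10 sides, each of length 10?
For a regular 10-gon with side length s = 10:
Apothem a = s / (2*tan(pi/10)) = 10 / (2*tan(pi/10)) ≈ 15.3884
Perimeter P = 10 * 10 = 100
Area = (1/2) * P * a = (1/2) * 100 * 15.3884 = 769.42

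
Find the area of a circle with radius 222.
Area = pi * r²
Area = pi * 222²
Area = pi * 49284
Area = 154830.25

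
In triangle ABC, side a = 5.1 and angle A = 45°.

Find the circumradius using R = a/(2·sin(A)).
R = a/(2·sin(A)) = 5.1/(2·sin(45°))
R = 5.1/(2·0.707107) = 5.1/1.414214 = 3.606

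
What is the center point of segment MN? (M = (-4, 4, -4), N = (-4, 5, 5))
Midpoint = ((-4-4)/2, (4+5)/2, (-4+5)/2) = (-4, 4.5, 0.5)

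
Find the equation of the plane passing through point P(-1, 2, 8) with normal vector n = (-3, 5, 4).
d = n·P = (-3)(-1) + (5)(2) + (4)(8) = 45
Plane: -3x + 5y + 4z = 45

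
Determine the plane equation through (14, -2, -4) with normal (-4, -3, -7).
d = n·P = (-4)(14) + (-3)(-2) + (-7)(-4) = -22
Plane: -4x - 3y - 7z = -22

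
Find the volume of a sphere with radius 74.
Volume = (4/3) * pi * r³
Volume = (4/3) * pi * 74³
Volume = (4/3) * pi * 405224
Volume = 1697398.32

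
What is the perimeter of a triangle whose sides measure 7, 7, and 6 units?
Perimeter = sum of all sides
Perimeter = 7 + 7 + 6
Perimeter = 20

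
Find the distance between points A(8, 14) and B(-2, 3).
Using the distance formula: d = sqrt((x₂-x₁)² + (y₂-y₁)²)
dx = (-2) - 8 = -10
dy = 3 - 14 = -11
d = sqrt((-10)² + (-11)²) = sqrt(100 + 121) = sqrt(221) = 14.87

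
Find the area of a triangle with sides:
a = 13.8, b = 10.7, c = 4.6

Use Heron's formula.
s = (a+b+c)/2 = (13.8+10.7+4.6)/2 = 14.55
A = √(s(s-a)(s-b)(s-c)) = √(14.55·0.75·3.85·9.95)
A = √418.031 = 20.45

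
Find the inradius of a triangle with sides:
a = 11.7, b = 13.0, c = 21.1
s = (a+b+c)/2 = (11.7+13.0+21.1)/2 = 22.9
Area = √(s(s-a)(s-b)(s-c)) = √(22.9·11.2·9.9·1.8) = 67.6053
r = Area/s = 67.6053/22.9 = 2.952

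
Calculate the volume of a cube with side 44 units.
Volume = s³
Volume = 44³
Volume = 85184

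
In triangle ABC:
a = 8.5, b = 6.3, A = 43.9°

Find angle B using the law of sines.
sin(B)/b = sin(A)/a
sin(B) = b·sin(A)/a = 6.3·sin(43.9°)/8.5 = 0.513933
B = arcsin(0.513933) = 30.93°  (b ≤ a, so B ≤ A and the acute solution is unique)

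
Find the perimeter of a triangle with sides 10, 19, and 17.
Perimeter = sum of all sides
Perimeter = 10 + 19 + 17
Perimeter = 46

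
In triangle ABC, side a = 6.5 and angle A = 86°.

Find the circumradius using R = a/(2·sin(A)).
R = a/(2·sin(A)) = 6.5/(2·sin(86°))
R = 6.5/(2·0.997564) = 6.5/1.995128 = 3.258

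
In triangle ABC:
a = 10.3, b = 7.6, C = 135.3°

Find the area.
Using A = ½ab·sin(C):
A = ½·10.3·7.6·sin(135.3°) = ½·78.28·0.703395 = 27.53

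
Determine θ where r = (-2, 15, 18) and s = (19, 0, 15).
r·s = 232, |r|² = 553, |s|² = 586
cos θ = 232/√324058 ≈ 0.4075
θ ≈ 65.95°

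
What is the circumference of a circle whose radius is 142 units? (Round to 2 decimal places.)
Circumference = 2 * pi * r
Circumference = 2 * pi * 142
Circumference = 892.21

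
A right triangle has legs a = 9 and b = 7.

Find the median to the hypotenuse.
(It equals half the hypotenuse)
Hypotenuse c = √(9² + 7²) = √130 = 11.4018
Median to hypotenuse = c/2 = 5.701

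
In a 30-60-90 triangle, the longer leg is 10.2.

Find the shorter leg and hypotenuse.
In a 30-60-90 triangle, sides are in ratio 1 : √3 : 2.
Long leg = short leg·√3  →  short leg = 10.2/√3 = 5.889
Hypotenuse = 2·(short leg) = 2·10.2/√3 = 11.78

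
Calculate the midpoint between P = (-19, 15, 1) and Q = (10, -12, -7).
Midpoint = ((-19+10)/2, (15-12)/2, (1-7)/2) = (-4.5, 1.5, -3)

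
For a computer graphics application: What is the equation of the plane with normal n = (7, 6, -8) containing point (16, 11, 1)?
d = n·P = (7)(16) + (6)(11) + (-8)(1) = 170
Plane: 7x + 6y - 8z = 170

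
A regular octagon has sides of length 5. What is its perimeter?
Perimeter = number of sides * side length
Perimeter = 8 * 5
Perimeter = 40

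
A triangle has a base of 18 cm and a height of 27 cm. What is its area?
Area = (1/2) * base * height
Area = (1/2) * 18 * 27
Area = 243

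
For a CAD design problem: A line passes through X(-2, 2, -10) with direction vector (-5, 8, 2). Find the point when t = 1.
P(1) = (-2 + (-5)(1), 2 + 8(1), -10 + 2(1)) = (-7, 10, -8)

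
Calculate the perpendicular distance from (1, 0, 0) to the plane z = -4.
d = |0(1) + 0(0) + 1(0) - (-4)| / √(0² + 0² + 1²) = 4/√1 = 4.0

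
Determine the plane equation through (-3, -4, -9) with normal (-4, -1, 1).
d = n·P = (-4)(-3) + (-1)(-4) + (1)(-9) = 7
Plane: -4x - y + z = 7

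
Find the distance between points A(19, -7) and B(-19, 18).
Using the distance formula: d = sqrt((x₂-x₁)² + (y₂-y₁)²)
dx = (-19) - 19 = -38
dy = 18 - (-7) = 25
d = sqrt((-38)² + 25²) = sqrt(1444 + 625) = sqrt(2069) = 45.49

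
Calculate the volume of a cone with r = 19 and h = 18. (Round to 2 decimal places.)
Volume = (1/3) * pi * r² * h
Volume = (1/3) * pi * 19² * 18
Volume = (1/3) * pi * 361 * 18
Volume = (1/3) * pi * 6498
Volume = 6804.69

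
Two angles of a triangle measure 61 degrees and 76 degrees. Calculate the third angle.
Sum of angles in a triangle = 180 degrees
Third angle = 180 - 61 - 76
Third angle = 43 degrees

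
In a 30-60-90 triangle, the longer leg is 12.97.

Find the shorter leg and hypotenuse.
In a 30-60-90 triangle, sides are in ratio 1 : √3 : 2.
Long leg = short leg·√3  →  short leg = 12.97/√3 = 7.488
Hypotenuse = 2·(short leg) = 2·12.97/√3 = 14.98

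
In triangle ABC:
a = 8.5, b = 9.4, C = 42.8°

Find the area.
Using A = ½ab·sin(C):
A = ½·8.5·9.4·sin(42.8°) = ½·79.9·0.679441 = 27.14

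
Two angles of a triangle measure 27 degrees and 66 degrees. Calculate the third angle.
Sum of angles in a triangle = 180 degrees
Third angle = 180 - 27 - 66
Third angle = 87 degrees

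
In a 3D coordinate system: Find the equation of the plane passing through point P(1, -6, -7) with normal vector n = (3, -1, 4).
d = n·P = (3)(1) + (-1)(-6) + (4)(-7) = -19
Plane: 3x - y + 4z = -19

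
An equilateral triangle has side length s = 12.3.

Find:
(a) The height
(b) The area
(a) Height h = s·√3/2 = 12.3·√3/2 = 10.65
(b) Area = (√3/4)·s² = (√3/4)·12.3² = (√3/4)·151.29 = 65.51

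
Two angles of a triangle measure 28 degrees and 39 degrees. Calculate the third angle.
Sum of angles in a triangle = 180 degrees
Third angle = 180 - 28 - 39
Third angle = 113 degrees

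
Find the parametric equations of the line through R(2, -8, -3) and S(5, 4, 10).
Direction vector d = S - R = (3, 12, 13)
x = 2 + 3t, y = -8 + 12t, z = -3 + 13t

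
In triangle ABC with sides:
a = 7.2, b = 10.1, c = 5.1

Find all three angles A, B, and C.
By the law of cosines:
cos(A) = (b² + c² - a²)/(2bc) = 0.739468  →  A = 42.31°
cos(B) = (a² + c² - b²)/(2ac) = -0.328976  →  B = 109.2°
cos(C) = (a² + b² - c²)/(2ab) = 0.878988  →  C = 28.48°
Check: A + B + C = 180.0° ✓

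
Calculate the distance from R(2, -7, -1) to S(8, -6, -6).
d = √[(6)² + (1)² + (-5)²] = √62 = 7.874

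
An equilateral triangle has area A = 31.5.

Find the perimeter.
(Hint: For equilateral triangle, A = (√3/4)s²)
A = (√3/4)s²  →  s² = 4A/√3 = 4·31.5/√3 = 72.7461
s = 8.52913
Perimeter = 3s = 25.59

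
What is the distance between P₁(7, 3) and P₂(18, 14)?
Using the distance formula: d = sqrt((x₂-x₁)² + (y₂-y₁)²)
dx = 18 - 7 = 11
dy = 14 - 3 = 11
d = sqrt(11² + 11²) = sqrt(121 + 121) = sqrt(242) = 15.56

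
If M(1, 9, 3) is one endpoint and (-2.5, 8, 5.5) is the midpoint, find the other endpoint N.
N = (2×(-2.5) - 1, 2×8 - 9, 2×5.5 - 3) = (-6, 7, 8)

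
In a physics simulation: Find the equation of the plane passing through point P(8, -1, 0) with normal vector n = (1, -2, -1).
d = n·P = (1)(8) + (-2)(-1) + (-1)(0) = 10
Plane: x - 2y - z = 10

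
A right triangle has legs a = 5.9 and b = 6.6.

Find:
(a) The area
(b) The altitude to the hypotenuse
(a) Area = ½ab = ½·5.9·6.6 = 19.47
(b) Hypotenuse c = √(5.9² + 6.6²) = √78.37 = 8.85268
    Area = ½·c·h_c  →  h_c = 2·Area/c = 2·19.47/8.85268 = 4.399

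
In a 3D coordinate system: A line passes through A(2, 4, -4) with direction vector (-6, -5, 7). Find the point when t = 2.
P(2) = (2 + (-6)(2), 4 + (-5)(2), -4 + 7(2)) = (-10, -6, 10)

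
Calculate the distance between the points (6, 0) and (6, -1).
Using the distance formula: d = sqrt((x₂-x₁)² + (y₂-y₁)²)
dx = 6 - 6 = 0
dy = (-1) - 0 = -1
d = sqrt(0² + (-1)²) = sqrt(0 + 1) = sqrt(1) = 1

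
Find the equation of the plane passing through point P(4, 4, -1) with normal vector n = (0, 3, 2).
d = n·P = (0)(4) + (3)(4) + (2)(-1) = 10
Plane: 3y + 2z = 10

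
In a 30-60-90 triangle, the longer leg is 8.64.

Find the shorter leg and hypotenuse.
In a 30-60-90 triangle, sides are in ratio 1 : √3 : 2.
Long leg = short leg·√3  →  short leg = 8.64/√3 = 4.988
Hypotenuse = 2·(short leg) = 2·8.64/√3 = 9.977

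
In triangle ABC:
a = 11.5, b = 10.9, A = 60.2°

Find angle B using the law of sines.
sin(B)/b = sin(A)/a
sin(B) = b·sin(A)/a = 10.9·sin(60.2°)/11.5 = 0.822491
B = arcsin(0.822491) = 55.33°  (b ≤ a, so B ≤ A and the acute solution is unique)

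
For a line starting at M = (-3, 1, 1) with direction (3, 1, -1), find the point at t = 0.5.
P(0.5) = (-3 + 3(0.5), 1 + 1(0.5), 1 + (-1)(0.5)) = (-1.5, 1.5, 0.5)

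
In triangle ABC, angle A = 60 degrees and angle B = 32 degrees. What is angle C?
Sum of angles in a triangle = 180 degrees
Third angle = 180 - 60 - 32
Third angle = 88 degrees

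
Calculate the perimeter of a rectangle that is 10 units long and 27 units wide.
Perimeter = 2 * (length + width)
Perimeter = 2 * (10 + 27)
Perimeter = 2 * 37
Perimeter = 74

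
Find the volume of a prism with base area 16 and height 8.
Volume = base area * height
Volume = 16 * 8
Volume = 128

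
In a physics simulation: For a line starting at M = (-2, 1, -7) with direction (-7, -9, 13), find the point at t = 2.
P(2) = (-2 + (-7)(2), 1 + (-9)(2), -7 + 13(2)) = (-16, -17, 19)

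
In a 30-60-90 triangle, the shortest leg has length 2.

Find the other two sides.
Long leg = 2√3 = 3.464, Hypotenuse = 4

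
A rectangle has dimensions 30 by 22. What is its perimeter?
Perimeter = 2 * (length + width)
Perimeter = 2 * (30 + 22)
Perimeter = 2 * 52
Perimeter = 104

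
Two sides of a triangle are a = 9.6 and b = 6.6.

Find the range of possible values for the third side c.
By the triangle inequality: |a - b| < c < a + b
|9.6 - 6.6| < c < 9.6 + 6.6
3 < c < 16.2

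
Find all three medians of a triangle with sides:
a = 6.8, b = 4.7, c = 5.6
Using m_x = ½√(2y² + 2z² - x²):
m_a = ½√(2·4.7² + 2·5.6² - 6.8²) = ½√60.66 = 3.894
m_b = ½√(2·6.8² + 2·5.6² - 4.7²) = ½√133.11 = 5.769
m_c = ½√(2·6.8² + 2·4.7² - 5.6²) = ½√105.3 = 5.131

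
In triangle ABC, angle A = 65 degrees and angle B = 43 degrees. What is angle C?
Sum of angles in a triangle = 180 degrees
Third angle = 180 - 65 - 43
Third angle = 72 degrees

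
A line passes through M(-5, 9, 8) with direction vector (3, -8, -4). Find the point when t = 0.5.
P(0.5) = (-5 + 3(0.5), 9 + (-8)(0.5), 8 + (-4)(0.5)) = (-3.5, 5, 6)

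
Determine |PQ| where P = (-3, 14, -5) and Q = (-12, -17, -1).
d = √[(-9)² + (-31)² + (4)²] = √1058 = 32.53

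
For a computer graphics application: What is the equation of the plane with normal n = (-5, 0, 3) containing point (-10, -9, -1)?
d = n·P = (-5)(-10) + (0)(-9) + (3)(-1) = 47
Plane: -5x + 3z = 47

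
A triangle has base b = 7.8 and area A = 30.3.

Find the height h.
A = ½bh  →  h = 2A/b
h = 2·30.3/7.8 = 7.769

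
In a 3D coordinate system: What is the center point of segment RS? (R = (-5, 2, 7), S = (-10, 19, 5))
Midpoint = ((-5-10)/2, (2+19)/2, (7+5)/2) = (-7.5, 10.5, 6)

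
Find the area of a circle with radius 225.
Area = pi * r²
Area = pi * 225²
Area = pi * 50625
Area = 159043.13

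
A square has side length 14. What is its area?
Area = s²
Area = 14²
Area = 196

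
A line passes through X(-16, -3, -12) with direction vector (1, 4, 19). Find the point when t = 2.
P(2) = (-16 + 1(2), -3 + 4(2), -12 + 19(2)) = (-14, 5, 26)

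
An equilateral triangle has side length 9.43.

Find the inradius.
For an equilateral triangle, r = s/(2√3) where s is the side.
r = 9.43/(2√3) = 9.43/3.464102 = 2.722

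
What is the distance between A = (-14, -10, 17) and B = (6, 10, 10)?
d = √[(20)² + (20)² + (-7)²] = √849 = 29.14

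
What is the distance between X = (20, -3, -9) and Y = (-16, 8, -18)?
d = √[(-36)² + (11)² + (-9)²] = √1498 = 38.7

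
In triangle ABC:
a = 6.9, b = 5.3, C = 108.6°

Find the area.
Using A = ½ab·sin(C):
A = ½·6.9·5.3·sin(108.6°) = ½·36.57·0.947768 = 17.33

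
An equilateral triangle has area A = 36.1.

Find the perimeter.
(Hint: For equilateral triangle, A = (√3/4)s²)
A = (√3/4)s²  →  s² = 4A/√3 = 4·36.1/√3 = 83.3694
s = 9.13068
Perimeter = 3s = 27.39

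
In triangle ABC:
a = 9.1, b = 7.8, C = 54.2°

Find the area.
Using A = ½ab·sin(C):
A = ½·9.1·7.8·sin(54.2°) = ½·70.98·0.811064 = 28.78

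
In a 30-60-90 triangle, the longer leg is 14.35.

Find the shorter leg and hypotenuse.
In a 30-60-90 triangle, sides are in ratio 1 : √3 : 2.
Long leg = short leg·√3  →  short leg = 14.35/√3 = 8.285
Hypotenuse = 2·(short leg) = 2·14.35/√3 = 16.57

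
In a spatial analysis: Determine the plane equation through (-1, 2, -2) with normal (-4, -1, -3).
d = n·P = (-4)(-1) + (-1)(2) + (-3)(-2) = 8
Plane: -4x - y - 3z = 8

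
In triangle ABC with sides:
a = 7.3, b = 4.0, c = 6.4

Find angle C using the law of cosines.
cos(C) = (a² + b² - c²)/(2ab)
cos(C) = (7.3² + 4.0² - 6.4²)/(2·7.3·4.0) = 28.33/58.4 = 0.485103
C = arccos(0.485103) = 60.98°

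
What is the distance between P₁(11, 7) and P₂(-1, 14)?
Using the distance formula: d = sqrt((x₂-x₁)² + (y₂-y₁)²)
dx = (-1) - 11 = -12
dy = 14 - 7 = 7
d = sqrt((-12)² + 7²) = sqrt(144 + 49) = sqrt(193) = 13.89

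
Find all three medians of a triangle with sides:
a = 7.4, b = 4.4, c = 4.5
Using m_x = ½√(2y² + 2z² - x²):
m_a = ½√(2·4.4² + 2·4.5² - 7.4²) = ½√24.46 = 2.473
m_b = ½√(2·7.4² + 2·4.5² - 4.4²) = ½√130.66 = 5.715
m_c = ½√(2·7.4² + 2·4.4² - 4.5²) = ½√127.99 = 5.657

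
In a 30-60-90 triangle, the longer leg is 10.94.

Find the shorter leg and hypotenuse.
In a 30-60-90 triangle, sides are in ratio 1 : √3 : 2.
Long leg = short leg·√3  →  short leg = 10.94/√3 = 6.316
Hypotenuse = 2·(short leg) = 2·10.94/√3 = 12.63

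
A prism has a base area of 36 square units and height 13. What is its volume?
Volume = base area * height
Volume = 36 * 13
Volume = 468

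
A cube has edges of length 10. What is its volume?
Volume = s³
Volume = 10³
Volume = 1000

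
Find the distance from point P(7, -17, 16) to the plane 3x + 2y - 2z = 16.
d = |3(7) + 2(-17) + (-2)(16) - (16)| / √(3² + 2² + (-2)²) = 61/√17 = 14.79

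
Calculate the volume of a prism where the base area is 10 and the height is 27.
Volume = base area * height
Volume = 10 * 27
Volume = 270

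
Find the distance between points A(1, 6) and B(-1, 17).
Using the distance formula: d = sqrt((x₂-x₁)² + (y₂-y₁)²)
dx = (-1) - 1 = -2
dy = 17 - 6 = 11
d = sqrt((-2)² + 11²) = sqrt(4 + 121) = sqrt(125) = 11.18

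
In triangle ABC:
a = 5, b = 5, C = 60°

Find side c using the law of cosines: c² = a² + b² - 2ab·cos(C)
c² = 5² + 5² - 2·5·5·cos(60°)
c² = 25 + 25 - 50·0.5000 = 25
c = √25 = 5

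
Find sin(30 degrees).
sin(30 degrees) = 1/2
Decimal approximation: 0.5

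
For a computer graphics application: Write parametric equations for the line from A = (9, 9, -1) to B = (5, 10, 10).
Direction vector d = B - A = (-4, 1, 11)
x = 9 - 4t, y = 9 + t, z = -1 + 11t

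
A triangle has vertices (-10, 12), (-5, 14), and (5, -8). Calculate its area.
Using the coordinate formula: Area = (1/2)|x₁(y₂-y₃) + x₂(y₃-y₁) + x₃(y₁-y₂)|
Area = (1/2)|(-10)(14-(-8)) + (-5)((-8)-12) + 5(12-14)|
Area = (1/2)|(-10)*22 + (-5)*(-20) + 5*(-2)|
Area = (1/2)|(-220) + 100 + (-10)|
Area = (1/2)*130 = 65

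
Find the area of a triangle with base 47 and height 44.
Area = (1/2) * base * height
Area = (1/2) * 47 * 44
Area = 1034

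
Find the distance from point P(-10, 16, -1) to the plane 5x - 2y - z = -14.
d = |5(-10) + (-2)(16) + (-1)(-1) - (-14)| / √(5² + (-2)² + (-1)²) = 67/√30 = 12.23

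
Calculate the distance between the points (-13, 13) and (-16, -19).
Using the distance formula: d = sqrt((x₂-x₁)² + (y₂-y₁)²)
dx = (-16) - (-13) = -3
dy = (-19) - 13 = -32
d = sqrt((-3)² + (-32)²) = sqrt(9 + 1024) = sqrt(1033) = 32.14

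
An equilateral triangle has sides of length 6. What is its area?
Area = (sqrt(3)/4) * s²
Area = (sqrt(3)/4) * 6²
Area = (sqrt(3)/4) * 36
Area = 15.59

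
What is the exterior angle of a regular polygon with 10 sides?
Exterior angle of a regular n-gon = 360/n
Exterior angle = 360/10
Exterior angle = 36 degrees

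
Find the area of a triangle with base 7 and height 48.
Area = (1/2) * base * height
Area = (1/2) * 7 * 48
Area = 168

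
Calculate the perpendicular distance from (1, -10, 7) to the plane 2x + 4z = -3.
d = |2(1) + 0(-10) + 4(7) - (-3)| / √(2² + 0² + 4²) = 33/√20 = 7.379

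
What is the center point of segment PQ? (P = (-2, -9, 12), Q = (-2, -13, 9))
Midpoint = ((-2-2)/2, (-9-13)/2, (12+9)/2) = (-2, -11, 10.5)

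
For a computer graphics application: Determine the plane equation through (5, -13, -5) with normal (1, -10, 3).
d = n·P = (1)(5) + (-10)(-13) + (3)(-5) = 120
Plane: x - 10y + 3z = 120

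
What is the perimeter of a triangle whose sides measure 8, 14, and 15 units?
Perimeter = sum of all sides
Perimeter = 8 + 14 + 15
Perimeter = 37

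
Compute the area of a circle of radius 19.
Area = pi * r²
Area = pi * 19²
Area = pi * 361
Area = 1134.11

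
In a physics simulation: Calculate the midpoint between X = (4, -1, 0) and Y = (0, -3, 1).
Midpoint = ((4+0)/2, (-1-3)/2, (0+1)/2) = (2, -2, 0.5)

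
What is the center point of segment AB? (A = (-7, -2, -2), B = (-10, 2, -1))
Midpoint = ((-7-10)/2, (-2+2)/2, (-2-1)/2) = (-8.5, 0, -1.5)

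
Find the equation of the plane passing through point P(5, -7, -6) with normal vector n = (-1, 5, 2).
d = n·P = (-1)(5) + (5)(-7) + (2)(-6) = -52
Plane: -x + 5y + 2z = -52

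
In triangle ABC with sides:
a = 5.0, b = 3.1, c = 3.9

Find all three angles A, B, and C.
By the law of cosines:
cos(A) = (b² + c² - a²)/(2bc) = -0.007444  →  A = 90.43°
cos(B) = (a² + c² - b²)/(2ac) = 0.784615  →  B = 38.31°
cos(C) = (a² + b² - c²)/(2ab) = 0.625806  →  C = 51.26°
Check: A + B + C = 180.0° ✓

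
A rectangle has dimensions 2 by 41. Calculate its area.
Area = length * width
Area = 2 * 41
Area = 82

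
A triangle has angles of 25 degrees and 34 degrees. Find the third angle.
Sum of angles in a triangle = 180 degrees
Third angle = 180 - 25 - 34
Third angle = 121 degrees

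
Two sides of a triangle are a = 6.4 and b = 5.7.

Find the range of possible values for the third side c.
By the triangle inequality: |a - b| < c < a + b
|6.4 - 5.7| < c < 6.4 + 5.7
0.7 < c < 12.1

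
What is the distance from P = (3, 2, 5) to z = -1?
d = |0(3) + 0(2) + 1(5) - (-1)| / √(0² + 0² + 1²) = 6/√1 = 6.0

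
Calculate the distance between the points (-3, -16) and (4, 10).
Using the distance formula: d = sqrt((x₂-x₁)² + (y₂-y₁)²)
dx = 4 - (-3) = 7
dy = 10 - (-16) = 26
d = sqrt(7² + 26²) = sqrt(49 + 676) = sqrt(725) = 26.93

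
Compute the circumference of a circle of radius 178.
Circumference = 2 * pi * r
Circumference = 2 * pi * 178
Circumference = 1118.41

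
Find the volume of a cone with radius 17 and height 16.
Volume = (1/3) * pi * r² * h
Volume = (1/3) * pi * 17² * 16
Volume = (1/3) * pi * 289 * 16
Volume = (1/3) * pi * 4624
Volume = 4842.24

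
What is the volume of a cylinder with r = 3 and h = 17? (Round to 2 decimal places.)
Volume = pi * r² * h
Volume = pi * 3² * 17
Volume = pi * 9 * 17
Volume = pi * 153
Volume = 480.66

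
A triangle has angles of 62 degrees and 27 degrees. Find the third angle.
Sum of angles in a triangle = 180 degrees
Third angle = 180 - 62 - 27
Third angle = 91 degrees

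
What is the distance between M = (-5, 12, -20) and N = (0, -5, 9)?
d = √[(5)² + (-17)² + (29)²] = √1155 = 33.99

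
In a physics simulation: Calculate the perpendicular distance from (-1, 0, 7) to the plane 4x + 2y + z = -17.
d = |4(-1) + 2(0) + 1(7) - (-17)| / √(4² + 2² + 1²) = 20/√21 = 4.364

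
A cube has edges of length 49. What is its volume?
Volume = s³
Volume = 49³
Volume = 117649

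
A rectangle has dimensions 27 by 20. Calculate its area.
Area = length * width
Area = 27 * 20
Area = 540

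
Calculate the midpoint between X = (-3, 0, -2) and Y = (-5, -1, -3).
Midpoint = ((-3-5)/2, (0-1)/2, (-2-3)/2) = (-4, -0.5, -2.5)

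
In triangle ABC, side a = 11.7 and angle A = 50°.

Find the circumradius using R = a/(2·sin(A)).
R = a/(2·sin(A)) = 11.7/(2·sin(50°))
R = 11.7/(2·0.766044) = 11.7/1.532089 = 7.637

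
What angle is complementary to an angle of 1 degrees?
Complementary angles sum to 90 degrees.
Other angle = 90 - 1
Other angle = 89 degrees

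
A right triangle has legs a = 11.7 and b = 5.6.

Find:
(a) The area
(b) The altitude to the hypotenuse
(a) Area = ½ab = ½·11.7·5.6 = 32.76
(b) Hypotenuse c = √(11.7² + 5.6²) = √168.25 = 12.9711
    Area = ½·c·h_c  →  h_c = 2·Area/c = 2·32.76/12.9711 = 5.051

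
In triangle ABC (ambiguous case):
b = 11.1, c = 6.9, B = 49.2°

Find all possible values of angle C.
sin(C)/c = sin(B)/b  →  sin(C) = c·sin(B)/b = 6.9·sin(49.2°)/11.1 = 0.470564
C₁ = arcsin(0.470564) = 28.07°,  C₂ = 180° - C₁ = 151.93°
Check C₂: A = 180° - 49.2° - 151.93° = -21.13° ≤ 0, rejected
C = 28.07° (one solution)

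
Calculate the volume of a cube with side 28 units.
Volume = s³
Volume = 28³
Volume = 21952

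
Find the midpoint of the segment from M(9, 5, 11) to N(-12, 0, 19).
Midpoint = ((9-12)/2, (5+0)/2, (11+19)/2) = (-1.5, 2.5, 15)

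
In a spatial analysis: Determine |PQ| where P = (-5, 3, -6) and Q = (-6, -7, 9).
d = √[(-1)² + (-10)² + (15)²] = √326 = 18.06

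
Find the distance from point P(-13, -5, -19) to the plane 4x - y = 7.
d = |4(-13) + (-1)(-5) + 0(-19) - (7)| / √(4² + (-1)² + 0²) = 54/√17 = 13.1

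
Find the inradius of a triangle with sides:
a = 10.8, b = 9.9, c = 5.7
s = (a+b+c)/2 = (10.8+9.9+5.7)/2 = 13.2
Area = √(s(s-a)(s-b)(s-c)) = √(13.2·2.4·3.3·7.5) = 28.0014
r = Area/s = 28.0014/13.2 = 2.121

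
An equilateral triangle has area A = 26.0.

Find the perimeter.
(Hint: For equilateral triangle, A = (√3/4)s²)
A = (√3/4)s²  →  s² = 4A/√3 = 4·26.0/√3 = 60.0444
s = 7.74883
Perimeter = 3s = 23.25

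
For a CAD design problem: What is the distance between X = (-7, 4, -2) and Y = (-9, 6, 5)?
d = √[(-2)² + (2)² + (7)²] = √57 = 7.55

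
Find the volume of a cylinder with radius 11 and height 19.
Volume = pi * r² * h
Volume = pi * 11² * 19
Volume = pi * 121 * 19
Volume = pi * 2299
Volume = 7222.52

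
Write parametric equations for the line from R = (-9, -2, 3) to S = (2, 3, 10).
Direction vector d = S - R = (11, 5, 7)
x = -9 + 11t, y = -2 + 5t, z = 3 + 7t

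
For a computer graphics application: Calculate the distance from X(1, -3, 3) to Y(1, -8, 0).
d = √[(0)² + (-5)² + (-3)²] = √34 = 5.831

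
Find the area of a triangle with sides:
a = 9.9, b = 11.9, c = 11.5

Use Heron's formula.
s = (a+b+c)/2 = (9.9+11.9+11.5)/2 = 16.65
A = √(s(s-a)(s-b)(s-c)) = √(16.65·6.75·4.75·5.15)
A = √2749.28 = 52.43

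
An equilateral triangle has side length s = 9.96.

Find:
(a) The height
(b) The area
(a) Height h = s·√3/2 = 9.96·√3/2 = 8.626
(b) Area = (√3/4)·s² = (√3/4)·9.96² = (√3/4)·99.2016 = 42.96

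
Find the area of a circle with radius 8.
Area = pi * r²
Area = pi * 8²
Area = pi * 64
Area = 201.06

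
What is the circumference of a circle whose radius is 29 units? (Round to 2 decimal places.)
Circumference = 2 * pi * r
Circumference = 2 * pi * 29
Circumference = 182.21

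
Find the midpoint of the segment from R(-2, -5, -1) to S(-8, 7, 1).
Midpoint = ((-2-8)/2, (-5+7)/2, (-1+1)/2) = (-5, 1, 0)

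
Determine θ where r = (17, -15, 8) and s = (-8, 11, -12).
r·s = -397, |r|² = 578, |s|² = 329
cos θ = -397/√190162 ≈ -0.9104
θ ≈ 155.6°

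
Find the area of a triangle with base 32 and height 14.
Area = (1/2) * base * height
Area = (1/2) * 32 * 14
Area = 224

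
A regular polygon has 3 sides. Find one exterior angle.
Exterior angle of a regular n-gon = 360/n
Exterior angle = 360/3
Exterior angle = 120 degrees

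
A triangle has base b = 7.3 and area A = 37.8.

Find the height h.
A = ½bh  →  h = 2A/b
h = 2·37.8/7.3 = 10.36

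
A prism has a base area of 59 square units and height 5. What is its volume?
Volume = base area * height
Volume = 59 * 5
Volume = 295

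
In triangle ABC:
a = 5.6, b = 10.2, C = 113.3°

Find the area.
Using A = ½ab·sin(C):
A = ½·5.6·10.2·sin(113.3°) = ½·57.12·0.918446 = 26.23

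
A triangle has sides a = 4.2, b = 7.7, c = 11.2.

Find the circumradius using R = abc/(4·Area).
s = (a+b+c)/2 = 11.55
Area = √(s(s-a)(s-b)(s-c)) = √(11.55·7.35·3.85·0.35) = 10.6954
R = abc/(4·Area) = (4.2·7.7·11.2)/(4·10.6954) = 362.208/42.7816 = 8.466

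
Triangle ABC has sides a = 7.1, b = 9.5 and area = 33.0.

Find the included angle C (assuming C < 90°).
Area = ½ab·sin(C)  →  sin(C) = 2·Area/(ab)
sin(C) = 2·33.0/(7.1·9.5) = 0.978503
C = arcsin(0.978503) = 78.1°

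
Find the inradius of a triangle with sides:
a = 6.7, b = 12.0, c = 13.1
s = (a+b+c)/2 = (6.7+12.0+13.1)/2 = 15.9
Area = √(s(s-a)(s-b)(s-c)) = √(15.9·9.2·3.9·2.8) = 39.9672
r = Area/s = 39.9672/15.9 = 2.514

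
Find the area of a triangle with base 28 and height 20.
Area = (1/2) * base * height
Area = (1/2) * 28 * 20
Area = 280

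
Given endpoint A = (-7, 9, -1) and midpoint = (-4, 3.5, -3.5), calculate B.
B = (2×(-4) - (-7), 2×3.5 - 9, 2×(-3.5) - (-1)) = (-1, -2, -6)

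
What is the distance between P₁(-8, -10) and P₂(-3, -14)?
Using the distance formula: d = sqrt((x₂-x₁)² + (y₂-y₁)²)
dx = (-3) - (-8) = 5
dy = (-14) - (-10) = -4
d = sqrt(5² + (-4)²) = sqrt(25 + 16) = sqrt(41) = 6.40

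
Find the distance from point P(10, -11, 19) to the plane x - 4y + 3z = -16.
d = |1(10) + (-4)(-11) + 3(19) - (-16)| / √(1² + (-4)² + 3²) = 127/√26 = 24.91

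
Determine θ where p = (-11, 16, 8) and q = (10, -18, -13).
p·q = -502, |p|² = 441, |q|² = 593
cos θ = -502/√261513 ≈ -0.9817
θ ≈ 169.0°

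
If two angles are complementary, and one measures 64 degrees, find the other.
Complementary angles sum to 90 degrees.
Other angle = 90 - 64
Other angle = 26 degrees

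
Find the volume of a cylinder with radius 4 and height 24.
Volume = pi * r² * h
Volume = pi * 4² * 24
Volume = pi * 16 * 24
Volume = pi * 384
Volume = 1206.37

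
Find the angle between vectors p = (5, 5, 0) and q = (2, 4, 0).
p·q = 30, |p|² = 50, |q|² = 20
cos θ = 30/√1000 ≈ 0.9487
θ ≈ 18.43°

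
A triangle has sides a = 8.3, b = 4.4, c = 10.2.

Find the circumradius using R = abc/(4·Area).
s = (a+b+c)/2 = 11.45
Area = √(s(s-a)(s-b)(s-c)) = √(11.45·3.15·7.05·1.25) = 17.8282
R = abc/(4·Area) = (8.3·4.4·10.2)/(4·17.8282) = 372.504/71.3128 = 5.224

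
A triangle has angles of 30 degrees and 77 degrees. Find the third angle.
Sum of angles in a triangle = 180 degrees
Third angle = 180 - 30 - 77
Third angle = 73 degrees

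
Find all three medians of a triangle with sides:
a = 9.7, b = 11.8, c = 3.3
Using m_x = ½√(2y² + 2z² - x²):
m_a = ½√(2·11.8² + 2·3.3² - 9.7²) = ½√206.17 = 7.179
m_b = ½√(2·9.7² + 2·3.3² - 11.8²) = ½√70.72 = 4.205
m_c = ½√(2·9.7² + 2·11.8² - 3.3²) = ½√455.77 = 10.67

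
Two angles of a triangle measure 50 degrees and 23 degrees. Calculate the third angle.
Sum of angles in a triangle = 180 degrees
Third angle = 180 - 50 - 23
Third angle = 107 degrees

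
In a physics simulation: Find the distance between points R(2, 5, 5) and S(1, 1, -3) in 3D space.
d = √[(-1)² + (-4)² + (-8)²] = √81 = 9.0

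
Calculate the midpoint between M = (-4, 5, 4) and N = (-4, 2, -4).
Midpoint = ((-4-4)/2, (5+2)/2, (4-4)/2) = (-4, 3.5, 0)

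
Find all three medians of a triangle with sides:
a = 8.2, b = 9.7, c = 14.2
Using m_x = ½√(2y² + 2z² - x²):
m_a = ½√(2·9.7² + 2·14.2² - 8.2²) = ½√524.22 = 11.45
m_b = ½√(2·8.2² + 2·14.2² - 9.7²) = ½√443.67 = 10.53
m_c = ½√(2·8.2² + 2·9.7² - 14.2²) = ½√121.02 = 5.5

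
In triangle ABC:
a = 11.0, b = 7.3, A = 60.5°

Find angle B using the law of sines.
sin(B)/b = sin(A)/a
sin(B) = b·sin(A)/a = 7.3·sin(60.5°)/11.0 = 0.577600
B = arcsin(0.577600) = 35.28°  (b ≤ a, so B ≤ A and the acute solution is unique)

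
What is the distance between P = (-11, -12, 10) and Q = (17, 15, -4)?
d = √[(28)² + (27)² + (-14)²] = √1709 = 41.34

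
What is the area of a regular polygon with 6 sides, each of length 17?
For a regular 6-gon with side length s = 17:
Apothem a = s / (2*tan(pi/6)) = 17 / (2*tan(pi/6)) ≈ 14.7224
Perimeter P = 6 * 17 = 102
Area = (1/2) * P * a = (1/2) * 102 * 14.7224 = 750.84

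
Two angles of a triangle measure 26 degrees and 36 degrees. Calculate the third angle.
Sum of angles in a triangle = 180 degrees
Third angle = 180 - 26 - 36
Third angle = 118 degrees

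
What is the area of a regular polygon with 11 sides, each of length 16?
For a regular 11-gon with side length s = 16:
Apothem a = s / (2*tan(pi/11)) = 16 / (2*tan(pi/11)) ≈ 27.2455
Perimeter P = 11 * 16 = 176
Area = (1/2) * P * a = (1/2) * 176 * 27.2455 = 2397.60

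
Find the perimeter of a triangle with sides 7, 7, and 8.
Perimeter = sum of all sides
Perimeter = 7 + 7 + 8
Perimeter = 22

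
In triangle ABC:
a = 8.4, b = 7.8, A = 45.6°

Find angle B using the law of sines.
sin(B)/b = sin(A)/a
sin(B) = b·sin(A)/a = 7.8·sin(45.6°)/8.4 = 0.663439
B = arcsin(0.663439) = 41.56°  (b ≤ a, so B ≤ A and the acute solution is unique)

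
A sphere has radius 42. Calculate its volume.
Volume = (4/3) * pi * r³
Volume = (4/3) * pi * 42³
Volume = (4/3) * pi * 74088
Volume = 310339.09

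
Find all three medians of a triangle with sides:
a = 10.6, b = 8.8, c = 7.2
Using m_x = ½√(2y² + 2z² - x²):
m_a = ½√(2·8.8² + 2·7.2² - 10.6²) = ½√146.2 = 6.046
m_b = ½√(2·10.6² + 2·7.2² - 8.8²) = ½√250.96 = 7.921
m_c = ½√(2·10.6² + 2·8.8² - 7.2²) = ½√327.76 = 9.052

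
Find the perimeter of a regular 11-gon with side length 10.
Perimeter = number of sides * side length
Perimeter = 11 * 10
Perimeter = 110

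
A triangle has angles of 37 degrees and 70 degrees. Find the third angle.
Sum of angles in a triangle = 180 degrees
Third angle = 180 - 37 - 70
Third angle = 73 degrees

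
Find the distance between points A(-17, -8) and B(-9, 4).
Using the distance formula: d = sqrt((x₂-x₁)² + (y₂-y₁)²)
dx = (-9) - (-17) = 8
dy = 4 - (-8) = 12
d = sqrt(8² + 12²) = sqrt(64 + 144) = sqrt(208) = 14.42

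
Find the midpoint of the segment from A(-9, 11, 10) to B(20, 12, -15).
Midpoint = ((-9+20)/2, (11+12)/2, (10-15)/2) = (5.5, 11.5, -2.5)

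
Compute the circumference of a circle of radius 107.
Circumference = 2 * pi * r
Circumference = 2 * pi * 107
Circumference = 672.30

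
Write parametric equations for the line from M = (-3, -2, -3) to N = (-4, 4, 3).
Direction vector d = N - M = (-1, 6, 6)
x = -3 - t, y = -2 + 6t, z = -3 + 6t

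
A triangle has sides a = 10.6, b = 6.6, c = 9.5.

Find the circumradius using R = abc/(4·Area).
s = (a+b+c)/2 = 13.35
Area = √(s(s-a)(s-b)(s-c)) = √(13.35·2.75·6.75·3.85) = 30.888
R = abc/(4·Area) = (10.6·6.6·9.5)/(4·30.888) = 664.62/123.552 = 5.379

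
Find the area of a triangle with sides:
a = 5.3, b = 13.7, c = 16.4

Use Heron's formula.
s = (a+b+c)/2 = (5.3+13.7+16.4)/2 = 17.7
A = √(s(s-a)(s-b)(s-c)) = √(17.7·12.4·4·1.3)
A = √1141.3 = 33.78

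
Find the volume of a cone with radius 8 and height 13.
Volume = (1/3) * pi * r² * h
Volume = (1/3) * pi * 8² * 13
Volume = (1/3) * pi * 64 * 13
Volume = (1/3) * pi * 832
Volume = 871.27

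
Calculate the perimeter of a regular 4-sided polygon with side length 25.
Perimeter = number of sides * side length
Perimeter = 4 * 25
Perimeter = 100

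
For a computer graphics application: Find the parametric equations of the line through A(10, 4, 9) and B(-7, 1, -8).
Direction vector d = B - A = (-17, -3, -17)
x = 10 - 17t, y = 4 - 3t, z = 9 - 17t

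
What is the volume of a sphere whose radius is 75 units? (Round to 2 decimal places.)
Volume = (4/3) * pi * r³
Volume = (4/3) * pi * 75³
Volume = (4/3) * pi * 421875
Volume = 1767145.87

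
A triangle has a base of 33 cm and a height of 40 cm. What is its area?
Area = (1/2) * base * height
Area = (1/2) * 33 * 40
Area = 660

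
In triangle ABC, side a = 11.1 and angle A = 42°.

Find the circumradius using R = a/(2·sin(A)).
R = a/(2·sin(A)) = 11.1/(2·sin(42°))
R = 11.1/(2·0.669131) = 11.1/1.338261 = 8.294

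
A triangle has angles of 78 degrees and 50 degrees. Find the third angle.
Sum of angles in a triangle = 180 degrees
Third angle = 180 - 78 - 50
Third angle = 52 degrees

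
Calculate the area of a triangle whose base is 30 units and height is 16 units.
Area = (1/2) * base * height
Area = (1/2) * 30 * 16
Area = 240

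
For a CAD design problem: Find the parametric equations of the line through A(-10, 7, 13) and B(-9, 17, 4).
Direction vector d = B - A = (1, 10, -9)
x = -10 + t, y = 7 + 10t, z = 13 - 9t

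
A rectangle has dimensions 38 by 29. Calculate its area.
Area = length * width
Area = 38 * 29
Area = 1102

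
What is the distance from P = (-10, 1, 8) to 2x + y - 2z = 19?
d = |2(-10) + 1(1) + (-2)(8) - (19)| / √(2² + 1² + (-2)²) = 54/√9 = 18.0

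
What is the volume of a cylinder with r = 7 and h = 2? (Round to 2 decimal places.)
Volume = pi * r² * h
Volume = pi * 7² * 2
Volume = pi * 49 * 2
Volume = pi * 98
Volume = 307.88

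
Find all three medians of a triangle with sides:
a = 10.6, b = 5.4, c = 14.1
Using m_x = ½√(2y² + 2z² - x²):
m_a = ½√(2·5.4² + 2·14.1² - 10.6²) = ½√343.58 = 9.268
m_b = ½√(2·10.6² + 2·14.1² - 5.4²) = ½√593.18 = 12.18
m_c = ½√(2·10.6² + 2·5.4² - 14.1²) = ½√84.23 = 4.589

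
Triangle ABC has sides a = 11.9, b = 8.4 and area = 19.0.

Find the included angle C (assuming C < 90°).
Area = ½ab·sin(C)  →  sin(C) = 2·Area/(ab)
sin(C) = 2·19.0/(11.9·8.4) = 0.380152
C = arcsin(0.380152) = 22.34°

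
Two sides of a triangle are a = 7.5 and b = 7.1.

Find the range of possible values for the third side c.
By the triangle inequality: |a - b| < c < a + b
|7.5 - 7.1| < c < 7.5 + 7.1
0.4 < c < 14.6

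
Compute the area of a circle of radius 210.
Area = pi * r²
Area = pi * 210²
Area = pi * 44100
Area = 138544.24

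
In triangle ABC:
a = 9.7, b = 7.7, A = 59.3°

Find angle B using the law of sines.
sin(B)/b = sin(A)/a
sin(B) = b·sin(A)/a = 7.7·sin(59.3°)/9.7 = 0.682563
B = arcsin(0.682563) = 43.04°  (b ≤ a, so B ≤ A and the acute solution is unique)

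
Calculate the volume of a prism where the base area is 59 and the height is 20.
Volume = base area * height
Volume = 59 * 20
Volume = 1180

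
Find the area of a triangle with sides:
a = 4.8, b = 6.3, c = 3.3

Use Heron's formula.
s = (a+b+c)/2 = (4.8+6.3+3.3)/2 = 7.2
A = √(s(s-a)(s-b)(s-c)) = √(7.2·2.4·0.9·3.9)
A = √60.6528 = 7.788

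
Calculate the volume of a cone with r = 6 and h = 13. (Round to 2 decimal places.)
Volume = (1/3) * pi * r² * h
Volume = (1/3) * pi * 6² * 13
Volume = (1/3) * pi * 36 * 13
Volume = (1/3) * pi * 468
Volume = 490.09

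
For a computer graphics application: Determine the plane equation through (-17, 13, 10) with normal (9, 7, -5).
d = n·P = (9)(-17) + (7)(13) + (-5)(10) = -112
Plane: 9x + 7y - 5z = -112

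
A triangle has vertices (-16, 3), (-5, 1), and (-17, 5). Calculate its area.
Using the coordinate formula: Area = (1/2)|x₁(y₂-y₃) + x₂(y₃-y₁) + x₃(y₁-y₂)|
Area = (1/2)|(-16)(1-5) + (-5)(5-3) + (-17)(3-1)|
Area = (1/2)|(-16)*(-4) + (-5)*2 + (-17)*2|
Area = (1/2)|64 + (-10) + (-34)|
Area = (1/2)*20 = 10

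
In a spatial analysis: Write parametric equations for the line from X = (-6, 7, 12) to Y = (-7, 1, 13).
Direction vector d = Y - X = (-1, -6, 1)
x = -6 - t, y = 7 - 6t, z = 12 + t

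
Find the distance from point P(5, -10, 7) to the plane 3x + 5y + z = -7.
d = |3(5) + 5(-10) + 1(7) - (-7)| / √(3² + 5² + 1²) = 21/√35 = 3.55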